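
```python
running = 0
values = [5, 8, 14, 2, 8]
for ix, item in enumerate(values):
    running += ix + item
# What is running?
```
Trace:
  running=0
  running=5, ix=0, item=5
  running=14, ix=1, item=8
  running=30, ix=2, item=14
  running=35, ix=3, item=2
  running=47, ix=4, item=8

Final answer: 47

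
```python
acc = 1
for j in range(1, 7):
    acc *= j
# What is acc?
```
Trace:
  acc=1
  acc=1, j=1
  acc=2, j=2
  acc=6, j=3
  acc=24, j=4
  acc=120, j=5
  acc=720, j=6

Final answer: 720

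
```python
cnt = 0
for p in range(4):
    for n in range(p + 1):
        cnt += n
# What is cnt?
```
Trace:
  cnt=0
  cnt=0, p=0, n=0
  cnt=0, p=1, n=0
  cnt=1, p=1, n=1
  cnt=1, p=2, n=0
  cnt=2, p=2, n=1
  cnt=4, p=2, n=2
  cnt=4, p=3, n=0
  cnt=5, p=3, n=1
  cnt=7, p=3, n=2
  cnt=10, p=3, n=3

Final answer: 10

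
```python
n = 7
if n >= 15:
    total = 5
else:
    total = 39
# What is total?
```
Trace:
  n=7
  n=7, total=39

Final answer: 39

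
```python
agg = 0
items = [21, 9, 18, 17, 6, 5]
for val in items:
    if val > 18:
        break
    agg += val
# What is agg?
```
Trace:
  agg=0
  agg=0, val=21

Final answer: 0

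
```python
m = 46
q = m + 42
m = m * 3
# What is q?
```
Trace:
  m=46
  m=46, q=88
  m=138, q=88

Final answer: 88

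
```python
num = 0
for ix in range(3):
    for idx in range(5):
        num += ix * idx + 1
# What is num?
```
Trace:
  num=0
  num=1, ix=0, idx=0
  num=2, ix=0, idx=1
  num=3, ix=0, idx=2
  num=4, ix=0, idx=3
  num=5, ix=0, idx=4
  num=6, ix=1, idx=0
  num=8, ix=1, idx=1
  num=11, ix=1, idx=2
  num=15, ix=1, idx=3
  num=20, ix=1, idx=4
  num=21, ix=2, idx=0
  num=24, ix=2, idx=1
  num=29, ix=2, idx=2
  num=36, ix=2, idx=3
  num=45, ix=2, idx=4

Final answer: 45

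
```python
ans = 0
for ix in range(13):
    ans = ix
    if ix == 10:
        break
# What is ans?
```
Trace:
  ans=0
  ans=0, ix=0
  ans=1, ix=1
  ans=2, ix=2
  ans=3, ix=3
  ans=4, ix=4
  ans=5, ix=5
  ans=6, ix=6
  ans=7, ix=7
  ans=8, ix=8
  ans=9, ix=9
  ans=10, ix=10

Final answer: 10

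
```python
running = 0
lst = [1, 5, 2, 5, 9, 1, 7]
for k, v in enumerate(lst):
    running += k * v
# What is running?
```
Trace:
  running=0
  running=0, k=0, v=1
  running=5, k=1, v=5
  running=9, k=2, v=2
  running=24, k=3, v=5
  running=60, k=4, v=9
  running=65, k=5, v=1
  running=107, k=6, v=7

Final answer: 107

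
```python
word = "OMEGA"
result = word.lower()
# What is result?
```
Trace:
  word='OMEGA'
  word='OMEGA', result='omega'

Final answer: 'omega'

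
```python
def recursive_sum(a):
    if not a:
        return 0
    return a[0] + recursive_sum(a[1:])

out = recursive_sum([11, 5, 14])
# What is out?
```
Call trace:
recursive_sum(a=[11, 5, 14])
  recursive_sum(a=[5, 14])
    recursive_sum(a=[14])
      recursive_sum(a=[])
      -> return 0
    -> return 14
  -> return 19
-> return 30

Final answer: 30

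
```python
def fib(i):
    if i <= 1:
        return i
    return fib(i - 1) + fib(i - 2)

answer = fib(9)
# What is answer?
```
Call trace (a repeated sub-call is expanded the first time; later identical calls just restate its return value):
fib(i=9)
  fib(i=8)
    fib(i=7)
      fib(i=6)
        fib(i=5)
          fib(i=4)
            fib(i=3)
              fib(i=2)
                fib(i=1)
                -> return 1
                fib(i=0)
                -> return 0
              -> return 1
              fib(i=1)
              -> return 1
            -> return 2
            fib(i=2) -> return 1  (same call as traced above)
          -> return 3
          fib(i=3) -> return 2  (same call as traced above)
        -> return 5
        fib(i=4) -> return 3  (same call as traced above)
      -> return 8
      fib(i=5) -> return 5  (same call as traced above)
    -> return 13
    fib(i=6) -> return 8  (same call as traced above)
  -> return 21
  fib(i=7) -> return 13  (same call as traced above)
-> return 34

Final answer: 34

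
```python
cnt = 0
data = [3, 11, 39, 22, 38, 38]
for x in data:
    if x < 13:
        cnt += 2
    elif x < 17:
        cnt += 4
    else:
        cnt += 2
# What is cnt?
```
Trace:
  cnt=0
  cnt=2, x=3
  cnt=4, x=11
  cnt=6, x=39
  cnt=8, x=22
  cnt=10, x=38
  cnt=12, x=38

Final answer: 12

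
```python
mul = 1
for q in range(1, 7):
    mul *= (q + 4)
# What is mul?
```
Trace:
  mul=1
  mul=5, q=1
  mul=30, q=2
  mul=210, q=3
  mul=1680, q=4
  mul=15120, q=5
  mul=151200, q=6

Final answer: 151200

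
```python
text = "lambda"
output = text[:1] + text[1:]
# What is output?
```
Trace:
  text='lambda'
  text='lambda', output='lambda'

Final answer: 'lambda'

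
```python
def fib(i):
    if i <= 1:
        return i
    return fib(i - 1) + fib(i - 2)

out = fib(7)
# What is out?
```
Call trace (a repeated sub-call is expanded the first time; later identical calls just restate its return value):
fib(i=7)
  fib(i=6)
    fib(i=5)
      fib(i=4)
        fib(i=3)
          fib(i=2)
            fib(i=1)
            -> return 1
            fib(i=0)
            -> return 0
          -> return 1
          fib(i=1)
          -> return 1
        -> return 2
        fib(i=2) -> return 1  (same call as traced above)
      -> return 3
      fib(i=3) -> return 2  (same call as traced above)
    -> return 5
    fib(i=4) -> return 3  (same call as traced above)
  -> return 8
  fib(i=5) -> return 5  (same call as traced above)
-> return 13

Final answer: 13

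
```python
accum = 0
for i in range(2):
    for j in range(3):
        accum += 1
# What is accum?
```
Trace:
  accum=0
  accum=1, i=0, j=0
  accum=2, i=0, j=1
  accum=3, i=0, j=2
  accum=4, i=1, j=0
  accum=5, i=1, j=1
  accum=6, i=1, j=2

Final answer: 6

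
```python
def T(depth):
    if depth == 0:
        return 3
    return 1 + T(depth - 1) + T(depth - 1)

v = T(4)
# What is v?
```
Call trace (a repeated sub-call is expanded the first time; later identical calls just restate its return value):
T(depth=4)
  T(depth=3)
    T(depth=2)
      T(depth=1)
        T(depth=0)
        -> return 3
        T(depth=0)
        -> return 3
      -> return 7
      T(depth=1) -> return 7  (same call as traced above)
    -> return 15
    T(depth=2) -> return 15  (same call as traced above)
  -> return 31
  T(depth=3) -> return 31  (same call as traced above)
-> return 63

Final answer: 63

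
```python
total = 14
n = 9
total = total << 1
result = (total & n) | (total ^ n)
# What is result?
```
Trace:
  total=14
  total=14, n=9
  total=28, n=9
  total=28, n=9, result=29

Final answer: 29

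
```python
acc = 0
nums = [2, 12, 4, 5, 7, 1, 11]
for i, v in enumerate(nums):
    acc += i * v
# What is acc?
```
Trace:
  acc=0
  acc=0, i=0, v=2
  acc=12, i=1, v=12
  acc=20, i=2, v=4
  acc=35, i=3, v=5
  acc=63, i=4, v=7
  acc=68, i=5, v=1
  acc=134, i=6, v=11

Final answer: 134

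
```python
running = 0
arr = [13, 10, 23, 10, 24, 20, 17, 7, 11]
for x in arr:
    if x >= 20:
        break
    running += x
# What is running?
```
Trace:
  running=0
  running=13, x=13
  running=23, x=10
  running=23, x=23

Final answer: 23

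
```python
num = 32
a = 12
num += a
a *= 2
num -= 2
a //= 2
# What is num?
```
Trace:
  num=32
  num=32, a=12
  num=44, a=12
  num=44, a=24
  num=42, a=24
  num=42, a=12

Final answer: 42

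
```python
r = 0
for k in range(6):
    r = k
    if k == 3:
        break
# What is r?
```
Trace:
  r=0
  r=0, k=0
  r=1, k=1
  r=2, k=2
  r=3, k=3

Final answer: 3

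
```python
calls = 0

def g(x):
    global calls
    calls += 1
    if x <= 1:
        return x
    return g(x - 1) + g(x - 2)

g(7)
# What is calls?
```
Call trace (a repeated sub-call is expanded the first time; later identical calls just restate its return value):
g(x=7)
  g(x=6)
    g(x=5)
      g(x=4)
        g(x=3)
          g(x=2)
            g(x=1)
            -> return 1
            g(x=0)
            -> return 0
          -> return 1
          g(x=1)
          -> return 1
        -> return 2
        g(x=2) -> return 1  (same call as traced above)
      -> return 3
      g(x=3) -> return 2  (same call as traced above)
    -> return 5
    g(x=4) -> return 3  (same call as traced above)
  -> return 8
  g(x=5) -> return 5  (same call as traced above)
-> return 13

calls is incremented once per call, so count the calls in each subtree. Let C(x) = number of calls made by g(x).
C(0) = C(1) = 1 (base case, no recursion); C(x) = 1 + C(x - 1) + C(x - 2) otherwise.
C(2) = 1 + C(1) + C(0) = 1 + 1 + 1 = 3
C(3) = 1 + C(2) + C(1) = 1 + 3 + 1 = 5
C(4) = 1 + C(3) + C(2) = 1 + 5 + 3 = 9
C(5) = 1 + C(4) + C(3) = 1 + 9 + 5 = 15
C(6) = 1 + C(5) + C(4) = 1 + 15 + 9 = 25
C(7) = 1 + C(6) + C(5) = 1 + 25 + 15 = 41
calls = C(7) = 41

Final answer: 41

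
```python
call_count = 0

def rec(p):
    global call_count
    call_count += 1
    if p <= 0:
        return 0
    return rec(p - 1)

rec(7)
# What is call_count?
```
Call trace:
rec(p=7)
  rec(p=6)
    rec(p=5)
      rec(p=4)
        rec(p=3)
          rec(p=2)
            rec(p=1)
              rec(p=0)
              -> return 0
            -> return 0
          -> return 0
        -> return 0
      -> return 0
    -> return 0
  -> return 0
-> return 0

call_count is incremented once per call. rec is entered once for each p = 7, 6, 5, 4, 3, 2, 1, 0 (the p <= 0 call returns without recursing), i.e. 7 + 1 calls.
call_count = 8

Final answer: 8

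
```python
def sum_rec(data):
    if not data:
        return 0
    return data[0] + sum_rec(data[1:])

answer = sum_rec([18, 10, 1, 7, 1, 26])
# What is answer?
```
Call trace:
sum_rec(data=[18, 10, 1, 7, 1, 26])
  sum_rec(data=[10, 1, 7, 1, 26])
    sum_rec(data=[1, 7, 1, 26])
      sum_rec(data=[7, 1, 26])
        sum_rec(data=[1, 26])
          sum_rec(data=[26])
            sum_rec(data=[])
            -> return 0
          -> return 26
        -> return 27
      -> return 34
    -> return 35
  -> return 45
-> return 63

Final answer: 63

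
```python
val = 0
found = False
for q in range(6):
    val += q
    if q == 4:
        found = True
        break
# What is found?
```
Trace:
  val=0
  val=0, found=False
  val=0, found=False, q=0
  val=1, found=False, q=1
  val=3, found=False, q=2
  val=6, found=False, q=3
  val=10, found=True, q=4

Final answer: True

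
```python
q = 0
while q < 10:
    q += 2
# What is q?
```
Trace:
  q=0
  q=2
  q=4
  q=6
  q=8
  q=10

Final answer: 10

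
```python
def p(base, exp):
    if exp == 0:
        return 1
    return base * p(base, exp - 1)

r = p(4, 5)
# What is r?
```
Call trace:
p(base=4, exp=5)
  p(base=4, exp=4)
    p(base=4, exp=3)
      p(base=4, exp=2)
        p(base=4, exp=1)
          p(base=4, exp=0)
          -> return 1
        -> return 4
      -> return 16
    -> return 64
  -> return 256
-> return 1024

Final answer: 1024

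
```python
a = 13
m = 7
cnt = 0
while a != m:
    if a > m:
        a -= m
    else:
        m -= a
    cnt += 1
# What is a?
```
Trace:
  a=13
  a=13, m=7
  a=13, m=7, cnt=0
  a=6, m=7, cnt=1
  a=6, m=1, cnt=2
  a=5, m=1, cnt=3
  a=4, m=1, cnt=4
  a=3, m=1, cnt=5
  a=2, m=1, cnt=6
  a=1, m=1, cnt=7

Final answer: 1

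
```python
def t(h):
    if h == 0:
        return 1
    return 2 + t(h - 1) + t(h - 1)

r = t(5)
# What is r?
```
Call trace (a repeated sub-call is expanded the first time; later identical calls just restate its return value):
t(h=5)
  t(h=4)
    t(h=3)
      t(h=2)
        t(h=1)
          t(h=0)
          -> return 1
          t(h=0)
          -> return 1
        -> return 4
        t(h=1) -> return 4  (same call as traced above)
      -> return 10
      t(h=2) -> return 10  (same call as traced above)
    -> return 22
    t(h=3) -> return 22  (same call as traced above)
  -> return 46
  t(h=4) -> return 46  (same call as traced above)
-> return 94

Final answer: 94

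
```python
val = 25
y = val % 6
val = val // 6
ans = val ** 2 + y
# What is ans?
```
Trace:
  val=25
  val=25, y=1
  val=4, y=1
  val=4, y=1, ans=17

Final answer: 17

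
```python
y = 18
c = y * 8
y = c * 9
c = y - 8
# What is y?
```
Trace:
  y=18
  y=18, c=144
  y=1296, c=144
  y=1296, c=1288

Final answer: 1296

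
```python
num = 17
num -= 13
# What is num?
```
Trace:
  num=17
  num=4

Final answer: 4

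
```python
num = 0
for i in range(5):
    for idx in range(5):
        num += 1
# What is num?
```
Trace:
  num=0
  num=1, i=0, idx=0
  num=2, i=0, idx=1
  num=3, i=0, idx=2
  num=4, i=0, idx=3
  num=5, i=0, idx=4
  num=6, i=1, idx=0
  num=7, i=1, idx=1
  num=8, i=1, idx=2
  num=9, i=1, idx=3
  num=10, i=1, idx=4
  num=11, i=2, idx=0
  num=12, i=2, idx=1
  num=13, i=2, idx=2
  num=14, i=2, idx=3
  num=15, i=2, idx=4
  num=16, i=3, idx=0
  num=17, i=3, idx=1
  num=18, i=3, idx=2
  num=19, i=3, idx=3
  num=20, i=3, idx=4
  num=21, i=4, idx=0
  num=22, i=4, idx=1
  num=23, i=4, idx=2
  num=24, i=4, idx=3
  num=25, i=4, idx=4

Final answer: 25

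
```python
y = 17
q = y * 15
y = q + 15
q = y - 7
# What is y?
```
Trace:
  y=17
  y=17, q=255
  y=270, q=255
  y=270, q=263

Final answer: 270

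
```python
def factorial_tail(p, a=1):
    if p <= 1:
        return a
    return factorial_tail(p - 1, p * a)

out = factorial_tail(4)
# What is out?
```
Call trace:
factorial_tail(p=4, a=1)
  factorial_tail(p=3, a=4)
    factorial_tail(p=2, a=12)
      factorial_tail(p=1, a=24)
      -> return 24
    -> return 24
  -> return 24
-> return 24

Final answer: 24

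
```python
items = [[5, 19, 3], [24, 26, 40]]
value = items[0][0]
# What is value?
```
Trace:
  items=[[5, 19, 3], [24, 26, 40]]
  items=[[5, 19, 3], [24, 26, 40]], value=5

Final answer: 5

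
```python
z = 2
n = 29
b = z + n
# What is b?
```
Trace:
  z=2
  z=2, n=29
  z=2, n=29, b=31

Final answer: 31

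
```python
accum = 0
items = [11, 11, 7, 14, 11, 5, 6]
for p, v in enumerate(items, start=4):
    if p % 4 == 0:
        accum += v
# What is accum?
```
Trace:
  accum=0
  accum=11, p=4, v=11
  accum=11, p=5, v=11
  accum=11, p=6, v=7
  accum=11, p=7, v=14
  accum=22, p=8, v=11
  accum=22, p=9, v=5
  accum=22, p=10, v=6

Final answer: 22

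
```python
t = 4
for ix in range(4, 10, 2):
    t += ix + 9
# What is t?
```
Trace:
  t=4
  t=17, ix=4
  t=32, ix=6
  t=49, ix=8

Final answer: 49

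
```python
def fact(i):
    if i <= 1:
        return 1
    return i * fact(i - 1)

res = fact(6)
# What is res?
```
Call trace:
fact(i=6)
  fact(i=5)
    fact(i=4)
      fact(i=3)
        fact(i=2)
          fact(i=1)
          -> return 1
        -> return 2
      -> return 6
    -> return 24
  -> return 120
-> return 720

Final answer: 720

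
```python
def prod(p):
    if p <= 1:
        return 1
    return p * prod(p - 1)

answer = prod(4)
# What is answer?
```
Call trace:
prod(p=4)
  prod(p=3)
    prod(p=2)
      prod(p=1)
      -> return 1
    -> return 2
  -> return 6
-> return 24

Final answer: 24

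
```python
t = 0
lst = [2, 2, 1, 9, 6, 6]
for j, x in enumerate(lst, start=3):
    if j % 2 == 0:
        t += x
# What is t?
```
Trace:
  t=0
  t=0, j=3, x=2
  t=2, j=4, x=2
  t=2, j=5, x=1
  t=11, j=6, x=9
  t=11, j=7, x=6
  t=17, j=8, x=6

Final answer: 17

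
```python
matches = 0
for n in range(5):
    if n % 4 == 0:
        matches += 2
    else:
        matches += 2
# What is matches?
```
Trace:
  matches=0
  matches=2, n=0
  matches=4, n=1
  matches=6, n=2
  matches=8, n=3
  matches=10, n=4

Final answer: 10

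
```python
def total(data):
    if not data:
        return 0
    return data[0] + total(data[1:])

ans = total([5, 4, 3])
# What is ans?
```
Call trace:
total(data=[5, 4, 3])
  total(data=[4, 3])
    total(data=[3])
      total(data=[])
      -> return 0
    -> return 3
  -> return 7
-> return 12

Final answer: 12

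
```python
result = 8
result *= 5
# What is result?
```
Trace:
  result=8
  result=40

Final answer: 40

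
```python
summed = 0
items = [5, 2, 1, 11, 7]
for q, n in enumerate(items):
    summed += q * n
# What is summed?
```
Trace:
  summed=0
  summed=0, q=0, n=5
  summed=2, q=1, n=2
  summed=4, q=2, n=1
  summed=37, q=3, n=11
  summed=65, q=4, n=7

Final answer: 65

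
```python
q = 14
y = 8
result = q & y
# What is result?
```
Trace:
  q=14
  q=14, y=8
  q=14, y=8, result=8

Final answer: 8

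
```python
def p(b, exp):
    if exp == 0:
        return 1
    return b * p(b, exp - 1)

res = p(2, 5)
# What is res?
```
Call trace:
p(b=2, exp=5)
  p(b=2, exp=4)
    p(b=2, exp=3)
      p(b=2, exp=2)
        p(b=2, exp=1)
          p(b=2, exp=0)
          -> return 1
        -> return 2
      -> return 4
    -> return 8
  -> return 16
-> return 32

Final answer: 32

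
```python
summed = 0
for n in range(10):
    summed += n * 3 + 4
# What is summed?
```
Trace:
  summed=0
  summed=4, n=0
  summed=11, n=1
  summed=21, n=2
  summed=34, n=3
  summed=50, n=4
  summed=69, n=5
  summed=91, n=6
  summed=116, n=7
  summed=144, n=8
  summed=175, n=9

Final answer: 175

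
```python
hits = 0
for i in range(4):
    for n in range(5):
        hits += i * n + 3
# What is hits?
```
Trace:
  hits=0
  hits=3, i=0, n=0
  hits=6, i=0, n=1
  hits=9, i=0, n=2
  hits=12, i=0, n=3
  hits=15, i=0, n=4
  hits=18, i=1, n=0
  hits=22, i=1, n=1
  hits=27, i=1, n=2
  hits=33, i=1, n=3
  hits=40, i=1, n=4
  hits=43, i=2, n=0
  hits=48, i=2, n=1
  hits=55, i=2, n=2
  hits=64, i=2, n=3
  hits=75, i=2, n=4
  hits=78, i=3, n=0
  hits=84, i=3, n=1
  hits=93, i=3, n=2
  hits=105, i=3, n=3
  hits=120, i=3, n=4

Final answer: 120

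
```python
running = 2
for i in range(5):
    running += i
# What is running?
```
Trace:
  running=2
  running=2, i=0
  running=3, i=1
  running=5, i=2
  running=8, i=3
  running=12, i=4

Final answer: 12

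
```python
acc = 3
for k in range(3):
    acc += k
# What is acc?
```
Trace:
  acc=3
  acc=3, k=0
  acc=4, k=1
  acc=6, k=2

Final answer: 6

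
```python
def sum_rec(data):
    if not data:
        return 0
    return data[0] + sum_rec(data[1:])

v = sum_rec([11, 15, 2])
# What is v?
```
Call trace:
sum_rec(data=[11, 15, 2])
  sum_rec(data=[15, 2])
    sum_rec(data=[2])
      sum_rec(data=[])
      -> return 0
    -> return 2
  -> return 17
-> return 28

Final answer: 28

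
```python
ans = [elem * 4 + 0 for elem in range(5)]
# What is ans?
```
Trace:
  elem=0
  elem=1
  elem=2
  elem=3
  elem=4
  ans=[0, 4, 8, 12, 16]

Final answer: [0, 4, 8, 12, 16]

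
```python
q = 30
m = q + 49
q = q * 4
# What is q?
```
Trace:
  q=30
  q=30, m=79
  q=120, m=79

Final answer: 120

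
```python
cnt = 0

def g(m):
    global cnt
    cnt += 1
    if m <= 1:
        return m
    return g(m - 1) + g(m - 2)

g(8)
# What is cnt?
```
Call trace (a repeated sub-call is expanded the first time; later identical calls just restate its return value):
g(m=8)
  g(m=7)
    g(m=6)
      g(m=5)
        g(m=4)
          g(m=3)
            g(m=2)
              g(m=1)
              -> return 1
              g(m=0)
              -> return 0
            -> return 1
            g(m=1)
            -> return 1
          -> return 2
          g(m=2) -> return 1  (same call as traced above)
        -> return 3
        g(m=3) -> return 2  (same call as traced above)
      -> return 5
      g(m=4) -> return 3  (same call as traced above)
    -> return 8
    g(m=5) -> return 5  (same call as traced above)
  -> return 13
  g(m=6) -> return 8  (same call as traced above)
-> return 21

cnt is incremented once per call, so count the calls in each subtree. Let C(m) = number of calls made by g(m).
C(0) = C(1) = 1 (base case, no recursion); C(m) = 1 + C(m - 1) + C(m - 2) otherwise.
C(2) = 1 + C(1) + C(0) = 1 + 1 + 1 = 3
C(3) = 1 + C(2) + C(1) = 1 + 3 + 1 = 5
C(4) = 1 + C(3) + C(2) = 1 + 5 + 3 = 9
C(5) = 1 + C(4) + C(3) = 1 + 9 + 5 = 15
C(6) = 1 + C(5) + C(4) = 1 + 15 + 9 = 25
C(7) = 1 + C(6) + C(5) = 1 + 25 + 15 = 41
C(8) = 1 + C(7) + C(6) = 1 + 41 + 25 = 67
cnt = C(8) = 67

Final answer: 67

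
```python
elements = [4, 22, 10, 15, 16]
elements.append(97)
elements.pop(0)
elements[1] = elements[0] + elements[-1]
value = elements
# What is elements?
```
Trace:
  elements=[4, 22, 10, 15, 16]
  elements=[4, 22, 10, 15, 16, 97]
  elements=[22, 10, 15, 16, 97]
  elements=[22, 119, 15, 16, 97]
  elements=[22, 119, 15, 16, 97], value=[22, 119, 15, 16, 97]

Final answer: [22, 119, 15, 16, 97]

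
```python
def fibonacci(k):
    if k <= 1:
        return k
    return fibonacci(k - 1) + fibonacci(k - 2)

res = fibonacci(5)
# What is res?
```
Call trace (a repeated sub-call is expanded the first time; later identical calls just restate its return value):
fibonacci(k=5)
  fibonacci(k=4)
    fibonacci(k=3)
      fibonacci(k=2)
        fibonacci(k=1)
        -> return 1
        fibonacci(k=0)
        -> return 0
      -> return 1
      fibonacci(k=1)
      -> return 1
    -> return 2
    fibonacci(k=2) -> return 1  (same call as traced above)
  -> return 3
  fibonacci(k=3) -> return 2  (same call as traced above)
-> return 5

Final answer: 5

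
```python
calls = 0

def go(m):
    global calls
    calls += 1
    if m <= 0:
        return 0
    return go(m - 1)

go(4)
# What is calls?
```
Call trace:
go(m=4)
  go(m=3)
    go(m=2)
      go(m=1)
        go(m=0)
        -> return 0
      -> return 0
    -> return 0
  -> return 0
-> return 0

calls is incremented once per call. go is entered once for each m = 4, 3, 2, 1, 0 (the m <= 0 call returns without recursing), i.e. 4 + 1 calls.
calls = 5

Final answer: 5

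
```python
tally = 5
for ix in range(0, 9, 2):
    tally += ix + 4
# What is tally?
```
Trace:
  tally=5
  tally=9, ix=0
  tally=15, ix=2
  tally=23, ix=4
  tally=33, ix=6
  tally=45, ix=8

Final answer: 45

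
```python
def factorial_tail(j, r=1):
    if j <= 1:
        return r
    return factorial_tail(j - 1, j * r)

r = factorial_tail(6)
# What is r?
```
Call trace:
factorial_tail(j=6, r=1)
  factorial_tail(j=5, r=6)
    factorial_tail(j=4, r=30)
      factorial_tail(j=3, r=120)
        factorial_tail(j=2, r=360)
          factorial_tail(j=1, r=720)
          -> return 720
        -> return 720
      -> return 720
    -> return 720
  -> return 720
-> return 720

Final answer: 720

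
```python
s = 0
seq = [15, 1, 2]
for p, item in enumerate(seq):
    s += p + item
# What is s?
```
Trace:
  s=0
  s=15, p=0, item=15
  s=17, p=1, item=1
  s=21, p=2, item=2

Final answer: 21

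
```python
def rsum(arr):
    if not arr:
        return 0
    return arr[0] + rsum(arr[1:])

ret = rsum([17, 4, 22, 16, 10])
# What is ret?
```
Call trace:
rsum(arr=[17, 4, 22, 16, 10])
  rsum(arr=[4, 22, 16, 10])
    rsum(arr=[22, 16, 10])
      rsum(arr=[16, 10])
        rsum(arr=[10])
          rsum(arr=[])
          -> return 0
        -> return 10
      -> return 26
    -> return 48
  -> return 52
-> return 69

Final answer: 69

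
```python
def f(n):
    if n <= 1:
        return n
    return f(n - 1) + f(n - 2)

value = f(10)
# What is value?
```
Call trace (a repeated sub-call is expanded the first time; later identical calls just restate its return value):
f(n=10)
  f(n=9)
    f(n=8)
      f(n=7)
        f(n=6)
          f(n=5)
            f(n=4)
              f(n=3)
                f(n=2)
                  f(n=1)
                  -> return 1
                  f(n=0)
                  -> return 0
                -> return 1
                f(n=1)
                -> return 1
              -> return 2
              f(n=2) -> return 1  (same call as traced above)
            -> return 3
            f(n=3) -> return 2  (same call as traced above)
          -> return 5
          f(n=4) -> return 3  (same call as traced above)
        -> return 8
        f(n=5) -> return 5  (same call as traced above)
      -> return 13
      f(n=6) -> return 8  (same call as traced above)
    -> return 21
    f(n=7) -> return 13  (same call as traced above)
  -> return 34
  f(n=8) -> return 21  (same call as traced above)
-> return 55

Final answer: 55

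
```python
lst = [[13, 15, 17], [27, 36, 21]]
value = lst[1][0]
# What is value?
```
Trace:
  lst=[[13, 15, 17], [27, 36, 21]]
  lst=[[13, 15, 17], [27, 36, 21]], value=27

Final answer: 27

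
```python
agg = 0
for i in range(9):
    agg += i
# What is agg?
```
Trace:
  agg=0
  agg=0, i=0
  agg=1, i=1
  agg=3, i=2
  agg=6, i=3
  agg=10, i=4
  agg=15, i=5
  agg=21, i=6
  agg=28, i=7
  agg=36, i=8

Final answer: 36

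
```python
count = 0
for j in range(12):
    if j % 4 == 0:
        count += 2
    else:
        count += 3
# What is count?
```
Trace:
  count=0
  count=2, j=0
  count=5, j=1
  count=8, j=2
  count=11, j=3
  count=13, j=4
  count=16, j=5
  count=19, j=6
  count=22, j=7
  count=24, j=8
  count=27, j=9
  count=30, j=10
  count=33, j=11

Final answer: 33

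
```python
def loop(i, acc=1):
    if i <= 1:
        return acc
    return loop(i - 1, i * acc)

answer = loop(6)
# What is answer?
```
Call trace:
loop(i=6, acc=1)
  loop(i=5, acc=6)
    loop(i=4, acc=30)
      loop(i=3, acc=120)
        loop(i=2, acc=360)
          loop(i=1, acc=720)
          -> return 720
        -> return 720
      -> return 720
    -> return 720
  -> return 720
-> return 720

Final answer: 720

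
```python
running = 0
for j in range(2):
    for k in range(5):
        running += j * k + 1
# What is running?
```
Trace:
  running=0
  running=1, j=0, k=0
  running=2, j=0, k=1
  running=3, j=0, k=2
  running=4, j=0, k=3
  running=5, j=0, k=4
  running=6, j=1, k=0
  running=8, j=1, k=1
  running=11, j=1, k=2
  running=15, j=1, k=3
  running=20, j=1, k=4

Final answer: 20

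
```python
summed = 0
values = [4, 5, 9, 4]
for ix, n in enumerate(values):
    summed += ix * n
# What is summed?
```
Trace:
  summed=0
  summed=0, ix=0, n=4
  summed=5, ix=1, n=5
  summed=23, ix=2, n=9
  summed=35, ix=3, n=4

Final answer: 35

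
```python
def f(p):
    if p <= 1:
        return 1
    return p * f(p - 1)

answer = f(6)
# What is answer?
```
Call trace:
f(p=6)
  f(p=5)
    f(p=4)
      f(p=3)
        f(p=2)
          f(p=1)
          -> return 1
        -> return 2
      -> return 6
    -> return 24
  -> return 120
-> return 720

Final answer: 720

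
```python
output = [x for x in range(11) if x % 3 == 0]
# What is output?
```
Trace:
  x=0
  x=1
  x=2
  x=3
  x=4
  x=5
  x=6
  x=7
  x=8
  x=9
  x=10
  output=[0, 3, 6, 9]

Final answer: [0, 3, 6, 9]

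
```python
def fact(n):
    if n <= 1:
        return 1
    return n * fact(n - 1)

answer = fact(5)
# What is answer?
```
Call trace:
fact(n=5)
  fact(n=4)
    fact(n=3)
      fact(n=2)
        fact(n=1)
        -> return 1
      -> return 2
    -> return 6
  -> return 24
-> return 120

Final answer: 120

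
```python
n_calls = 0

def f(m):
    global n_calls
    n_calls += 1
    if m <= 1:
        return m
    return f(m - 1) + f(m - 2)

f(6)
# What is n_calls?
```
Call trace (a repeated sub-call is expanded the first time; later identical calls just restate its return value):
f(m=6)
  f(m=5)
    f(m=4)
      f(m=3)
        f(m=2)
          f(m=1)
          -> return 1
          f(m=0)
          -> return 0
        -> return 1
        f(m=1)
        -> return 1
      -> return 2
      f(m=2) -> return 1  (same call as traced above)
    -> return 3
    f(m=3) -> return 2  (same call as traced above)
  -> return 5
  f(m=4) -> return 3  (same call as traced above)
-> return 8

n_calls is incremented once per call, so count the calls in each subtree. Let C(m) = number of calls made by f(m).
C(0) = C(1) = 1 (base case, no recursion); C(m) = 1 + C(m - 1) + C(m - 2) otherwise.
C(2) = 1 + C(1) + C(0) = 1 + 1 + 1 = 3
C(3) = 1 + C(2) + C(1) = 1 + 3 + 1 = 5
C(4) = 1 + C(3) + C(2) = 1 + 5 + 3 = 9
C(5) = 1 + C(4) + C(3) = 1 + 9 + 5 = 15
C(6) = 1 + C(5) + C(4) = 1 + 15 + 9 = 25
n_calls = C(6) = 25

Final answer: 25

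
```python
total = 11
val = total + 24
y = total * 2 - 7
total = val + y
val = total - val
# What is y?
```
Trace:
  total=11
  total=11, val=35
  total=11, val=35, y=15
  total=50, val=35, y=15
  total=50, val=15, y=15

Final answer: 15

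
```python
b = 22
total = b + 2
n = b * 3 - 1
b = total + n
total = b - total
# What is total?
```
Trace:
  b=22
  b=22, total=24
  b=22, total=24, n=65
  b=89, total=24, n=65
  b=89, total=65, n=65

Final answer: 65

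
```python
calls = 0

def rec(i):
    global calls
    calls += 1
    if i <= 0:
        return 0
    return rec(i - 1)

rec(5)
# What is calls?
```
Call trace:
rec(i=5)
  rec(i=4)
    rec(i=3)
      rec(i=2)
        rec(i=1)
          rec(i=0)
          -> return 0
        -> return 0
      -> return 0
    -> return 0
  -> return 0
-> return 0

calls is incremented once per call. rec is entered once for each i = 5, 4, 3, 2, 1, 0 (the i <= 0 call returns without recursing), i.e. 5 + 1 calls.
calls = 6

Final answer: 6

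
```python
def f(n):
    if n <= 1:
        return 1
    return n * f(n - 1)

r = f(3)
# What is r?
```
Call trace:
f(n=3)
  f(n=2)
    f(n=1)
    -> return 1
  -> return 2
-> return 6

Final answer: 6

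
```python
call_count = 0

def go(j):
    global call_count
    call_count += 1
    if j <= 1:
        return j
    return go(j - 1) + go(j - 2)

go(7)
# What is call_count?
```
Call trace (a repeated sub-call is expanded the first time; later identical calls just restate its return value):
go(j=7)
  go(j=6)
    go(j=5)
      go(j=4)
        go(j=3)
          go(j=2)
            go(j=1)
            -> return 1
            go(j=0)
            -> return 0
          -> return 1
          go(j=1)
          -> return 1
        -> return 2
        go(j=2) -> return 1  (same call as traced above)
      -> return 3
      go(j=3) -> return 2  (same call as traced above)
    -> return 5
    go(j=4) -> return 3  (same call as traced above)
  -> return 8
  go(j=5) -> return 5  (same call as traced above)
-> return 13

call_count is incremented once per call, so count the calls in each subtree. Let C(j) = number of calls made by go(j).
C(0) = C(1) = 1 (base case, no recursion); C(j) = 1 + C(j - 1) + C(j - 2) otherwise.
C(2) = 1 + C(1) + C(0) = 1 + 1 + 1 = 3
C(3) = 1 + C(2) + C(1) = 1 + 3 + 1 = 5
C(4) = 1 + C(3) + C(2) = 1 + 5 + 3 = 9
C(5) = 1 + C(4) + C(3) = 1 + 9 + 5 = 15
C(6) = 1 + C(5) + C(4) = 1 + 15 + 9 = 25
C(7) = 1 + C(6) + C(5) = 1 + 25 + 15 = 41
call_count = C(7) = 41

Final answer: 41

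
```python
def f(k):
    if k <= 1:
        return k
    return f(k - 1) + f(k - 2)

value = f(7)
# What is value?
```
Call trace (a repeated sub-call is expanded the first time; later identical calls just restate its return value):
f(k=7)
  f(k=6)
    f(k=5)
      f(k=4)
        f(k=3)
          f(k=2)
            f(k=1)
            -> return 1
            f(k=0)
            -> return 0
          -> return 1
          f(k=1)
          -> return 1
        -> return 2
        f(k=2) -> return 1  (same call as traced above)
      -> return 3
      f(k=3) -> return 2  (same call as traced above)
    -> return 5
    f(k=4) -> return 3  (same call as traced above)
  -> return 8
  f(k=5) -> return 5  (same call as traced above)
-> return 13

Final answer: 13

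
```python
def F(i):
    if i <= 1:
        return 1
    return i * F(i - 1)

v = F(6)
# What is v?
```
Call trace:
F(i=6)
  F(i=5)
    F(i=4)
      F(i=3)
        F(i=2)
          F(i=1)
          -> return 1
        -> return 2
      -> return 6
    -> return 24
  -> return 120
-> return 720

Final answer: 720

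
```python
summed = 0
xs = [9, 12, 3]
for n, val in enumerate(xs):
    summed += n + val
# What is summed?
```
Trace:
  summed=0
  summed=9, n=0, val=9
  summed=22, n=1, val=12
  summed=27, n=2, val=3

Final answer: 27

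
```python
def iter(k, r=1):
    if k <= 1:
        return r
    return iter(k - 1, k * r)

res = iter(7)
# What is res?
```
Call trace:
iter(k=7, r=1)
  iter(k=6, r=7)
    iter(k=5, r=42)
      iter(k=4, r=210)
        iter(k=3, r=840)
          iter(k=2, r=2520)
            iter(k=1, r=5040)
            -> return 5040
          -> return 5040
        -> return 5040
      -> return 5040
    -> return 5040
  -> return 5040
-> return 5040

Final answer: 5040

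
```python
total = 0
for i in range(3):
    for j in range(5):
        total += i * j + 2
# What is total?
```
Trace:
  total=0
  total=2, i=0, j=0
  total=4, i=0, j=1
  total=6, i=0, j=2
  total=8, i=0, j=3
  total=10, i=0, j=4
  total=12, i=1, j=0
  total=15, i=1, j=1
  total=19, i=1, j=2
  total=24, i=1, j=3
  total=30, i=1, j=4
  total=32, i=2, j=0
  total=36, i=2, j=1
  total=42, i=2, j=2
  total=50, i=2, j=3
  total=60, i=2, j=4

Final answer: 60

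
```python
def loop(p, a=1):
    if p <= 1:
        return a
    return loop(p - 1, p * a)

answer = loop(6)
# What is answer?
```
Call trace:
loop(p=6, a=1)
  loop(p=5, a=6)
    loop(p=4, a=30)
      loop(p=3, a=120)
        loop(p=2, a=360)
          loop(p=1, a=720)
          -> return 720
        -> return 720
      -> return 720
    -> return 720
  -> return 720
-> return 720

Final answer: 720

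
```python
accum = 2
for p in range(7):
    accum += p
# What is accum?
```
Trace:
  accum=2
  accum=2, p=0
  accum=3, p=1
  accum=5, p=2
  accum=8, p=3
  accum=12, p=4
  accum=17, p=5
  accum=23, p=6

Final answer: 23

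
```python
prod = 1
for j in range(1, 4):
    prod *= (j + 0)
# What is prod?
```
Trace:
  prod=1
  prod=1, j=1
  prod=2, j=2
  prod=6, j=3

Final answer: 6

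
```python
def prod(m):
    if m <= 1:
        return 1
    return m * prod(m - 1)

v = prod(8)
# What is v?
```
Call trace:
prod(m=8)
  prod(m=7)
    prod(m=6)
      prod(m=5)
        prod(m=4)
          prod(m=3)
            prod(m=2)
              prod(m=1)
              -> return 1
            -> return 2
          -> return 6
        -> return 24
      -> return 120
    -> return 720
  -> return 5040
-> return 40320

Final answer: 40320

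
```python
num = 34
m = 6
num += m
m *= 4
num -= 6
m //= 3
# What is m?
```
Trace:
  num=34
  num=34, m=6
  num=40, m=6
  num=40, m=24
  num=34, m=24
  num=34, m=8

Final answer: 8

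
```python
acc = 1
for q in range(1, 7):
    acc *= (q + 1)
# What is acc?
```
Trace:
  acc=1
  acc=2, q=1
  acc=6, q=2
  acc=24, q=3
  acc=120, q=4
  acc=720, q=5
  acc=5040, q=6

Final answer: 5040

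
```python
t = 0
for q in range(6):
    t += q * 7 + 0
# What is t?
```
Trace:
  t=0
  t=0, q=0
  t=7, q=1
  t=21, q=2
  t=42, q=3
  t=70, q=4
  t=105, q=5

Final answer: 105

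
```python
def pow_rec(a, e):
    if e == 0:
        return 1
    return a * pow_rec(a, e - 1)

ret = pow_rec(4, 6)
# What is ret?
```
Call trace:
pow_rec(a=4, e=6)
  pow_rec(a=4, e=5)
    pow_rec(a=4, e=4)
      pow_rec(a=4, e=3)
        pow_rec(a=4, e=2)
          pow_rec(a=4, e=1)
            pow_rec(a=4, e=0)
            -> return 1
          -> return 4
        -> return 16
      -> return 64
    -> return 256
  -> return 1024
-> return 4096

Final answer: 4096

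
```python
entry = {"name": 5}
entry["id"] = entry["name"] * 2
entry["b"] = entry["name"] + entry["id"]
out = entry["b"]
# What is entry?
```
Trace:
  entry={'name': 5}
  entry={'name': 5, 'id': 10}
  entry={'name': 5, 'id': 10, 'b': 15}
  entry={'name': 5, 'id': 10, 'b': 15}, out=15

Final answer: {'name': 5, 'id': 10, 'b': 15}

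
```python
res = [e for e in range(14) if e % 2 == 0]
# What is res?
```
Trace:
  e=0
  e=1
  e=2
  e=3
  e=4
  e=5
  e=6
  e=7
  e=8
  e=9
  e=10
  e=11
  e=12
  e=13
  res=[0, 2, 4, 6, 8, 10, 12]

Final answer: [0, 2, 4, 6, 8, 10, 12]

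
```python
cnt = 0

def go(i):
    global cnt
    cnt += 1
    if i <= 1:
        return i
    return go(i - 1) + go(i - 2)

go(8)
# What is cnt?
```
Call trace (a repeated sub-call is expanded the first time; later identical calls just restate its return value):
go(i=8)
  go(i=7)
    go(i=6)
      go(i=5)
        go(i=4)
          go(i=3)
            go(i=2)
              go(i=1)
              -> return 1
              go(i=0)
              -> return 0
            -> return 1
            go(i=1)
            -> return 1
          -> return 2
          go(i=2) -> return 1  (same call as traced above)
        -> return 3
        go(i=3) -> return 2  (same call as traced above)
      -> return 5
      go(i=4) -> return 3  (same call as traced above)
    -> return 8
    go(i=5) -> return 5  (same call as traced above)
  -> return 13
  go(i=6) -> return 8  (same call as traced above)
-> return 21

cnt is incremented once per call, so count the calls in each subtree. Let C(i) = number of calls made by go(i).
C(0) = C(1) = 1 (base case, no recursion); C(i) = 1 + C(i - 1) + C(i - 2) otherwise.
C(2) = 1 + C(1) + C(0) = 1 + 1 + 1 = 3
C(3) = 1 + C(2) + C(1) = 1 + 3 + 1 = 5
C(4) = 1 + C(3) + C(2) = 1 + 5 + 3 = 9
C(5) = 1 + C(4) + C(3) = 1 + 9 + 5 = 15
C(6) = 1 + C(5) + C(4) = 1 + 15 + 9 = 25
C(7) = 1 + C(6) + C(5) = 1 + 25 + 15 = 41
C(8) = 1 + C(7) + C(6) = 1 + 41 + 25 = 67
cnt = C(8) = 67

Final answer: 67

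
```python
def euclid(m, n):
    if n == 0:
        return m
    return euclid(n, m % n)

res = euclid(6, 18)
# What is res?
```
Call trace:
euclid(m=6, n=18)
  euclid(m=18, n=6)
    euclid(m=6, n=0)
    -> return 6
  -> return 6
-> return 6

Final answer: 6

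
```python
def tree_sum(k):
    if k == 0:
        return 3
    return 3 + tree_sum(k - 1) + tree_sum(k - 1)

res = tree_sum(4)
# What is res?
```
Call trace (a repeated sub-call is expanded the first time; later identical calls just restate its return value):
tree_sum(k=4)
  tree_sum(k=3)
    tree_sum(k=2)
      tree_sum(k=1)
        tree_sum(k=0)
        -> return 3
        tree_sum(k=0)
        -> return 3
      -> return 9
      tree_sum(k=1) -> return 9  (same call as traced above)
    -> return 21
    tree_sum(k=2) -> return 21  (same call as traced above)
  -> return 45
  tree_sum(k=3) -> return 45  (same call as traced above)
-> return 93

Final answer: 93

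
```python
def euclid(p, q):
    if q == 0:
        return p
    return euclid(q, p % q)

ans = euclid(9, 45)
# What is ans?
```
Call trace:
euclid(p=9, q=45)
  euclid(p=45, q=9)
    euclid(p=9, q=0)
    -> return 9
  -> return 9
-> return 9

Final answer: 9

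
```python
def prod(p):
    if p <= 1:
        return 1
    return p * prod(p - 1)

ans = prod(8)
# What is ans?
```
Call trace:
prod(p=8)
  prod(p=7)
    prod(p=6)
      prod(p=5)
        prod(p=4)
          prod(p=3)
            prod(p=2)
              prod(p=1)
              -> return 1
            -> return 2
          -> return 6
        -> return 24
      -> return 120
    -> return 720
  -> return 5040
-> return 40320

Final answer: 40320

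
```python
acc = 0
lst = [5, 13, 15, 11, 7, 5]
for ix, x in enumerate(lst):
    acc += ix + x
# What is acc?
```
Trace:
  acc=0
  acc=5, ix=0, x=5
  acc=19, ix=1, x=13
  acc=36, ix=2, x=15
  acc=50, ix=3, x=11
  acc=61, ix=4, x=7
  acc=71, ix=5, x=5

Final answer: 71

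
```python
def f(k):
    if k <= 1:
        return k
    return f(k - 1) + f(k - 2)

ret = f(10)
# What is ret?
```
Call trace (a repeated sub-call is expanded the first time; later identical calls just restate its return value):
f(k=10)
  f(k=9)
    f(k=8)
      f(k=7)
        f(k=6)
          f(k=5)
            f(k=4)
              f(k=3)
                f(k=2)
                  f(k=1)
                  -> return 1
                  f(k=0)
                  -> return 0
                -> return 1
                f(k=1)
                -> return 1
              -> return 2
              f(k=2) -> return 1  (same call as traced above)
            -> return 3
            f(k=3) -> return 2  (same call as traced above)
          -> return 5
          f(k=4) -> return 3  (same call as traced above)
        -> return 8
        f(k=5) -> return 5  (same call as traced above)
      -> return 13
      f(k=6) -> return 8  (same call as traced above)
    -> return 21
    f(k=7) -> return 13  (same call as traced above)
  -> return 34
  f(k=8) -> return 21  (same call as traced above)
-> return 55

Final answer: 55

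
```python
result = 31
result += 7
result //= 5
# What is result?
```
Trace:
  result=31
  result=38
  result=7

Final answer: 7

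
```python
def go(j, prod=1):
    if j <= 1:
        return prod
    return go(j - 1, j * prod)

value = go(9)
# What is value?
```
Call trace:
go(j=9, prod=1)
  go(j=8, prod=9)
    go(j=7, prod=72)
      go(j=6, prod=504)
        go(j=5, prod=3024)
          go(j=4, prod=15120)
            go(j=3, prod=60480)
              go(j=2, prod=181440)
                go(j=1, prod=362880)
                -> return 362880
              -> return 362880
            -> return 362880
          -> return 362880
        -> return 362880
      -> return 362880
    -> return 362880
  -> return 362880
-> return 362880

Final answer: 362880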